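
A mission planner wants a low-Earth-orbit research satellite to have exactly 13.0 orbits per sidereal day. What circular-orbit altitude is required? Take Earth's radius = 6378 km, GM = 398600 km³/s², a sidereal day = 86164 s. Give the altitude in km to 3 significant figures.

Required period T = 86164 / 13.0 = 6628.0 s.
From T = 2π√(a³/μ): a = (μ T²/4π²)^(1/3) = (398600 × 6628.0² / 4π²)^(1/3) = 7626 km.
Altitude h = a − R = 7626 − 6378 = 1248 km.

1250 km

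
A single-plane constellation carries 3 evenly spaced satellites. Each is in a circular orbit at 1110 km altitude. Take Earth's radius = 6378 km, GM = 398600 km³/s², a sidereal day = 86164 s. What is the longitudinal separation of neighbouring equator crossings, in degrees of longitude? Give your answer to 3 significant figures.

8.98°

Semi-major axis a = 6378 + 1110 = 7488 km. Period T = 2π√(a³/μ) = 2π√(7488³/398600) = 6448.5 s = 107.48 min.
Single-satellite node shift = (6448.5/86164) × 360° = 26.94°.
With 3 satellites evenly phased, successive equator crossings are 26.94/3 = 8.981° apart.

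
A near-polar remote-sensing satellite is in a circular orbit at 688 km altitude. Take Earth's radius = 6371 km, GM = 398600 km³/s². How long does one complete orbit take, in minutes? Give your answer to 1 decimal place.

Semi-major axis a = 6371 + 688 = 7059 km. Period T = 2π√(a³/μ) = 2π√(7059³/398600) = 5902.4 s = 98.37 min.

98.4 min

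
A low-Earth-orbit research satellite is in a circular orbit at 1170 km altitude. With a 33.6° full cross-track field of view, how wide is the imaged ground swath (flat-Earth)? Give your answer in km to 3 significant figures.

706 km

Half-angle = 33.6°/2 = 16.8°.
Swath width ≈ 2h·tan(θ/2) = 2 × 1170 × tan(16.8°) = 706.5 km.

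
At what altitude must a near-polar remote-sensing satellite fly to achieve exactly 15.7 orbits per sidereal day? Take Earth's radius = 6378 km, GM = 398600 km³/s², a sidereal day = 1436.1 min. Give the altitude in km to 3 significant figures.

347 km

Required period T = 86166 / 15.7 = 5488.3 s.
From T = 2π√(a³/μ): a = (μ T²/4π²)^(1/3) = (398600 × 5488.3² / 4π²)^(1/3) = 6725 km.
Altitude h = a − R = 6725 − 6378 = 347 km.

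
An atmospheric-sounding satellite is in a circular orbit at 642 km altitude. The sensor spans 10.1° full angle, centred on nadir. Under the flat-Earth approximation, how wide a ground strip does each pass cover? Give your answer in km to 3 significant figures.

Half-angle = 10.1°/2 = 5.05°.
Swath width ≈ 2h·tan(θ/2) = 2 × 642 × tan(5.05°) = 113.5 km.

113 km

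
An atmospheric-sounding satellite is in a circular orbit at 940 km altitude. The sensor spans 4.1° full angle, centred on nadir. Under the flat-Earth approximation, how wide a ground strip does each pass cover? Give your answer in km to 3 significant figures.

67.3 km

Half-angle = 4.1°/2 = 2.05°.
Swath width ≈ 2h·tan(θ/2) = 2 × 940 × tan(2.05°) = 67.3 km.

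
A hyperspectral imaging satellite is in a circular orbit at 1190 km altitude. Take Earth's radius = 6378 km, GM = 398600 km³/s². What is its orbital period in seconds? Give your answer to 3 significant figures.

6550 seconds

Semi-major axis a = 6378 + 1190 = 7568 km. Period T = 2π√(a³/μ) = 2π√(7568³/398600) = 6552.1 s = 109.20 min.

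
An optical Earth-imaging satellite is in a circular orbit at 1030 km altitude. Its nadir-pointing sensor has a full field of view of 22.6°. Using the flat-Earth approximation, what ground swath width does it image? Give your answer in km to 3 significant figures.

412 km

Half-angle = 22.6°/2 = 11.3°.
Swath width ≈ 2h·tan(θ/2) = 2 × 1030 × tan(11.3°) = 411.6 km.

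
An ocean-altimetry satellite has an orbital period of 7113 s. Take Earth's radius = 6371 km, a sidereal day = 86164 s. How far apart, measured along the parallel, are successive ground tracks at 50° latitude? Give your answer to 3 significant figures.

2120 km

Node shift per orbit = (7113.0/86164) × 360° = 29.72°.
Equatorial spacing = 29.72 × 111.2 km/° = 3305 km.
At 50° latitude, spacing = 3305 × cos(50°) = 2124 km.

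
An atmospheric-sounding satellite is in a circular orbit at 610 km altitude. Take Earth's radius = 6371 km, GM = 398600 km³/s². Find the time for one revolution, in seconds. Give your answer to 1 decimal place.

Semi-major axis a = 6371 + 610 = 6981 km. Period T = 2π√(a³/μ) = 2π√(6981³/398600) = 5804.8 s = 96.75 min.

5804.8 seconds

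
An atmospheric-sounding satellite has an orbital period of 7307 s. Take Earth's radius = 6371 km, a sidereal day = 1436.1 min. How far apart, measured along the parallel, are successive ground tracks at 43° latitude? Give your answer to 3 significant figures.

2480 km

Node shift per orbit = (7307.0/86166) × 360° = 30.53°.
Equatorial spacing = 30.53 × 111.2 km/° = 3395 km.
At 43° latitude, spacing = 3395 × cos(43°) = 2483 km.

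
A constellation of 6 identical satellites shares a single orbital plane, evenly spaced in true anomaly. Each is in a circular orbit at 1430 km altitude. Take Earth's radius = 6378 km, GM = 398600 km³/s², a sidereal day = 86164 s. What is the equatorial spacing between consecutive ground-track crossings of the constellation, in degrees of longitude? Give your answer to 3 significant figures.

4.78°

Semi-major axis a = 6378 + 1430 = 7808 km. Period T = 2π√(a³/μ) = 2π√(7808³/398600) = 6866.3 s = 114.44 min.
Single-satellite node shift = (6866.3/86164) × 360° = 28.69°.
With 6 satellites evenly phased, successive equator crossings are 28.69/6 = 4.781° apart.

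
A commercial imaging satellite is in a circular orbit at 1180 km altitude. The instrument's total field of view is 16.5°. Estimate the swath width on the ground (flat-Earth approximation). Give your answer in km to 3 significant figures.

342 km

Half-angle = 16.5°/2 = 8.25°.
Swath width ≈ 2h·tan(θ/2) = 2 × 1180 × tan(8.25°) = 342.2 km.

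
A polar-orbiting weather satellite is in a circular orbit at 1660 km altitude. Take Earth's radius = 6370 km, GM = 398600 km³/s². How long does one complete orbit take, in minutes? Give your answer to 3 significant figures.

119 min

Semi-major axis a = 6370 + 1660 = 8030 km. Period T = 2π√(a³/μ) = 2π√(8030³/398600) = 7161.2 s = 119.35 min.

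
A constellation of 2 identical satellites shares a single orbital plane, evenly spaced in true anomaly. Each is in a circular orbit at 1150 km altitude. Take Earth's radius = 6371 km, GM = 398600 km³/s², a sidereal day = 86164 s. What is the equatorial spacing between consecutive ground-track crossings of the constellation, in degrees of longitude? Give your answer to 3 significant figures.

13.6°

Semi-major axis a = 6371 + 1150 = 7521 km. Period T = 2π√(a³/μ) = 2π√(7521³/398600) = 6491.2 s = 108.19 min.
Single-satellite node shift = (6491.2/86164) × 360° = 27.12°.
With 2 satellites evenly phased, successive equator crossings are 27.12/2 = 13.560° apart.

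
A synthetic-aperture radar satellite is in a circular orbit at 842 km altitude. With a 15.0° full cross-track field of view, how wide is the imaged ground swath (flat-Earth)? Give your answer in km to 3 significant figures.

Half-angle = 15.0°/2 = 7.5°.
Swath width ≈ 2h·tan(θ/2) = 2 × 842 × tan(7.5°) = 221.7 km.

222 km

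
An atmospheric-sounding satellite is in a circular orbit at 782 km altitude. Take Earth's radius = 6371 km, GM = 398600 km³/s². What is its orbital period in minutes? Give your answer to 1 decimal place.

Semi-major axis a = 6371 + 782 = 7153 km. Period T = 2π√(a³/μ) = 2π√(7153³/398600) = 6020.7 s = 100.34 min.

100.3 min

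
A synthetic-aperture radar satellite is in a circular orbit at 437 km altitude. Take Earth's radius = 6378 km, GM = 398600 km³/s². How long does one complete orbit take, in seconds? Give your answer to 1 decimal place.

Semi-major axis a = 6378 + 437 = 6815 km. Period T = 2π√(a³/μ) = 2π√(6815³/398600) = 5599.0 s = 93.32 min.

5599.0 seconds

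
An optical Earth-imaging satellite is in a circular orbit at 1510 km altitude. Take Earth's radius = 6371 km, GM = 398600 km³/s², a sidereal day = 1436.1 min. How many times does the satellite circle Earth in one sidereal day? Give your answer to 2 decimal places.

Semi-major axis a = 6371 + 1510 = 7881 km. Period T = 2π√(a³/μ) = 2π√(7881³/398600) = 6962.8 s = 116.05 min.
Orbits per sidereal day = 86166 / 6962.8 = 12.375.

12.38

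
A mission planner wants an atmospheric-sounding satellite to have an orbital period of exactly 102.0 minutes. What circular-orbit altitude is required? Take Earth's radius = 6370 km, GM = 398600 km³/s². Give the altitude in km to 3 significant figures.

T = 102.0 min = 6120.0 s.
From T = 2π√(a³/μ): a = (μ T²/4π²)^(1/3) = (398600 × 6120.0² / 4π²)^(1/3) = 7231 km.
Altitude h = a − R = 7231 − 6370 = 861 km.

861 km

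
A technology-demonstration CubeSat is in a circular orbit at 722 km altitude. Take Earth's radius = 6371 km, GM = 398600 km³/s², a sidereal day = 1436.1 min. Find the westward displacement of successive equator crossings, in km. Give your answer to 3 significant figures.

Semi-major axis a = 6371 + 722 = 7093 km. Period T = 2π√(a³/μ) = 2π√(7093³/398600) = 5945.1 s = 99.08 min.
During one orbit Earth rotates (5945.1 / 86166) × 360° = 24.84°.
At the equator that is 24.84° × (2π·6371/360) km/° = 24.84 × 111.2 = 2762 km.

2760 km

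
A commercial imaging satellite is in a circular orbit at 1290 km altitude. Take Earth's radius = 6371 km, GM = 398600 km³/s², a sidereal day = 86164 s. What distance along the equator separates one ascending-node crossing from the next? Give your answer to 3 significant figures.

3100 km

Semi-major axis a = 6371 + 1290 = 7661 km. Period T = 2π√(a³/μ) = 2π√(7661³/398600) = 6673.3 s = 111.22 min.
During one orbit Earth rotates (6673.3 / 86164) × 360° = 27.88°.
At the equator that is 27.88° × (2π·6371/360) km/° = 27.88 × 111.2 = 3100 km.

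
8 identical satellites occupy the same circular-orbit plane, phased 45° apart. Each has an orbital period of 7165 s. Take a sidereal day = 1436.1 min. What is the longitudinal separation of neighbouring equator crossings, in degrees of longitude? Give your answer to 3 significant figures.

Single-satellite node shift = (7165.0/86166) × 360° = 29.94°.
With 8 satellites evenly phased, successive equator crossings are 29.94/8 = 3.742° apart.

3.74°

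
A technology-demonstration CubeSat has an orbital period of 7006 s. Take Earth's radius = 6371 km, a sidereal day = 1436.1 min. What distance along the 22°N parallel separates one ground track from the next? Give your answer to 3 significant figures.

3020 km

Node shift per orbit = (7006.0/86166) × 360° = 29.27°.
Equatorial spacing = 29.27 × 111.2 km/° = 3255 km.
At 22° latitude, spacing = 3255 × cos(22°) = 3018 km.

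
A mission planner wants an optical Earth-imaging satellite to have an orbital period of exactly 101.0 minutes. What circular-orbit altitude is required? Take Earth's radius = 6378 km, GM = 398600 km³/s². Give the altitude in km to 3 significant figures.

T = 101.0 min = 6060.0 s.
From T = 2π√(a³/μ): a = (μ T²/4π²)^(1/3) = (398600 × 6060.0² / 4π²)^(1/3) = 7184 km.
Altitude h = a − R = 7184 − 6378 = 806 km.

806 km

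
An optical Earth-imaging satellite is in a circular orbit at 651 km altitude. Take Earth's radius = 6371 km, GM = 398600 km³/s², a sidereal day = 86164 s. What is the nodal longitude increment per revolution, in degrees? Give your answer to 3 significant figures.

Semi-major axis a = 6371 + 651 = 7022 km. Period T = 2π√(a³/μ) = 2π√(7022³/398600) = 5856.0 s = 97.60 min.
During one orbit Earth rotates (5856.0 / 86164) × 360° = 24.47°.

24.5°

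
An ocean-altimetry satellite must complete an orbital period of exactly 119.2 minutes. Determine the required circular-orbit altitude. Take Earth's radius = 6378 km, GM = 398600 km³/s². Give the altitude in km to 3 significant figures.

1650 km

T = 119.2 min = 7152.0 s.
From T = 2π√(a³/μ): a = (μ T²/4π²)^(1/3) = (398600 × 7152.0² / 4π²)^(1/3) = 8023 km.
Altitude h = a − R = 8023 − 6378 = 1645 km.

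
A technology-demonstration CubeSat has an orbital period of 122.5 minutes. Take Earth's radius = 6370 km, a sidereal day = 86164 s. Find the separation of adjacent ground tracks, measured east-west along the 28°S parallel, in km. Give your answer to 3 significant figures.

3010 km

T = 122.5 min = 7350.0 s.
Node shift per orbit = (7350.0/86164) × 360° = 30.71°.
Equatorial spacing = 30.71 × 111.2 km/° = 3414 km.
At 28° latitude, spacing = 3414 × cos(28°) = 3015 km.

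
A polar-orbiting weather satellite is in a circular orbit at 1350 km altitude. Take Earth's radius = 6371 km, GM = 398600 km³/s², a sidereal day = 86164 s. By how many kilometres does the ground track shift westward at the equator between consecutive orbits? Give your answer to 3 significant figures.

Semi-major axis a = 6371 + 1350 = 7721 km. Period T = 2π√(a³/μ) = 2π√(7721³/398600) = 6751.8 s = 112.53 min.
During one orbit Earth rotates (6751.8 / 86164) × 360° = 28.21°.
At the equator that is 28.21° × (2π·6371/360) km/° = 28.21 × 111.2 = 3137 km.

3140 km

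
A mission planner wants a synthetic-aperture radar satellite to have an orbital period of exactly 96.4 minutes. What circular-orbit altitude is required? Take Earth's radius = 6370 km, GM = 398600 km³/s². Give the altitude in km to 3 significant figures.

594 km

T = 96.4 min = 5784.0 s.
From T = 2π√(a³/μ): a = (μ T²/4π²)^(1/3) = (398600 × 5784.0² / 4π²)^(1/3) = 6964 km.
Altitude h = a − R = 6964 − 6370 = 594 km.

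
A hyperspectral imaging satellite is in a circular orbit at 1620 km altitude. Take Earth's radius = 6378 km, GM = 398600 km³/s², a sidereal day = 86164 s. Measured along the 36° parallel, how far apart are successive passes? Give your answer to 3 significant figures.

Semi-major axis a = 6378 + 1620 = 7998 km. Period T = 2π√(a³/μ) = 2π√(7998³/398600) = 7118.4 s = 118.64 min.
Node shift per orbit = (7118.4/86164) × 360° = 29.74°.
Equatorial spacing = 29.74 × 111.3 km/° = 3311 km.
At 36° latitude, spacing = 3311 × cos(36°) = 2678 km.

2680 km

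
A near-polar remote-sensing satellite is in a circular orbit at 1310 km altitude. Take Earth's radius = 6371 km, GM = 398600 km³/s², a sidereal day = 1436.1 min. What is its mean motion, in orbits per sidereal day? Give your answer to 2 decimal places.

12.86

Semi-major axis a = 6371 + 1310 = 7681 km. Period T = 2π√(a³/μ) = 2π√(7681³/398600) = 6699.4 s = 111.66 min.
Orbits per sidereal day = 86166 / 6699.4 = 12.862.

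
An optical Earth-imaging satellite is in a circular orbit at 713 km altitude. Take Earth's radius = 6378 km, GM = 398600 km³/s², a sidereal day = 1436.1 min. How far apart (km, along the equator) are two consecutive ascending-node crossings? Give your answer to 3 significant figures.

2760 km

Semi-major axis a = 6378 + 713 = 7091 km. Period T = 2π√(a³/μ) = 2π√(7091³/398600) = 5942.5 s = 99.04 min.
During one orbit Earth rotates (5942.5 / 86166) × 360° = 24.83°.
At the equator that is 24.83° × (2π·6378/360) km/° = 24.83 × 111.3 = 2764 km.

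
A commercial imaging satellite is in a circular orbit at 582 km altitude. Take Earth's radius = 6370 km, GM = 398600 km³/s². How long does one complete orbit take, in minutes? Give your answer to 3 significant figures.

96.1 min

Semi-major axis a = 6370 + 582 = 6952 km. Period T = 2π√(a³/μ) = 2π√(6952³/398600) = 5768.7 s = 96.14 min.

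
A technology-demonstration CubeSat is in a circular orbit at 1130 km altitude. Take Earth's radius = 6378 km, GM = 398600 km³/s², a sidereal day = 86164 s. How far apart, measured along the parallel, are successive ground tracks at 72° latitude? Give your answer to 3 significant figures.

Semi-major axis a = 6378 + 1130 = 7508 km. Period T = 2π√(a³/μ) = 2π√(7508³/398600) = 6474.4 s = 107.91 min.
Node shift per orbit = (6474.4/86164) × 360° = 27.05°.
Equatorial spacing = 27.05 × 111.3 km/° = 3011 km.
At 72° latitude, spacing = 3011 × cos(72°) = 931 km.

931 km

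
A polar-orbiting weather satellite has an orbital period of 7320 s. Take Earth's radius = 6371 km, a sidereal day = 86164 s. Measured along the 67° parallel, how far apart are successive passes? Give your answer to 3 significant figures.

Node shift per orbit = (7320.0/86164) × 360° = 30.58°.
Equatorial spacing = 30.58 × 111.2 km/° = 3401 km.
At 67° latitude, spacing = 3401 × cos(67°) = 1329 km.

1330 km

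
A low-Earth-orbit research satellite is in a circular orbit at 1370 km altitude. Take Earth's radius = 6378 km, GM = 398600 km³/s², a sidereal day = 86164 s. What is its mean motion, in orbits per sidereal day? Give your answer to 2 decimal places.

12.69

Semi-major axis a = 6378 + 1370 = 7748 km. Period T = 2π√(a³/μ) = 2π√(7748³/398600) = 6787.3 s = 113.12 min.
Orbits per sidereal day = 86164 / 6787.3 = 12.695.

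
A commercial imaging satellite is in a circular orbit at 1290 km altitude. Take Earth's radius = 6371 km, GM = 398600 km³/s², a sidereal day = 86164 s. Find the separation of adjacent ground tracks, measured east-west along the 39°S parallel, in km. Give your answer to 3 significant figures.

Semi-major axis a = 6371 + 1290 = 7661 km. Period T = 2π√(a³/μ) = 2π√(7661³/398600) = 6673.3 s = 111.22 min.
Node shift per orbit = (6673.3/86164) × 360° = 27.88°.
Equatorial spacing = 27.88 × 111.2 km/° = 3100 km.
At 39° latitude, spacing = 3100 × cos(39°) = 2409 km.

2410 km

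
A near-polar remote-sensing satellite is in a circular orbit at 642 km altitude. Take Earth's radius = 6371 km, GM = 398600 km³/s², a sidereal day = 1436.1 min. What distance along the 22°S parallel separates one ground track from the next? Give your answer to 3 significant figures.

Semi-major axis a = 6371 + 642 = 7013 km. Period T = 2π√(a³/μ) = 2π√(7013³/398600) = 5844.8 s = 97.41 min.
Node shift per orbit = (5844.8/86166) × 360° = 24.42°.
Equatorial spacing = 24.42 × 111.2 km/° = 2715 km.
At 22° latitude, spacing = 2715 × cos(22°) = 2518 km.

2520 km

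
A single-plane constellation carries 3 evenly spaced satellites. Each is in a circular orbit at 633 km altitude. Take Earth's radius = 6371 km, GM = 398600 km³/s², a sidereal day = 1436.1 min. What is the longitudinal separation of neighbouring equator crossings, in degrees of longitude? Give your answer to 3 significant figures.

8.12°

Semi-major axis a = 6371 + 633 = 7004 km. Period T = 2π√(a³/μ) = 2π√(7004³/398600) = 5833.5 s = 97.23 min.
Single-satellite node shift = (5833.5/86166) × 360° = 24.37°.
With 3 satellites evenly phased, successive equator crossings are 24.37/3 = 8.124° apart.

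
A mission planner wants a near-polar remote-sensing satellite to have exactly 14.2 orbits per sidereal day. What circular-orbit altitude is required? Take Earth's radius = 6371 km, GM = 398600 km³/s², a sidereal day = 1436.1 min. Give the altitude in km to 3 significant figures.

819 km

Required period T = 86166 / 14.2 = 6068.0 s.
From T = 2π√(a³/μ): a = (μ T²/4π²)^(1/3) = (398600 × 6068.0² / 4π²)^(1/3) = 7190 km.
Altitude h = a − R = 7190 − 6371 = 819 km.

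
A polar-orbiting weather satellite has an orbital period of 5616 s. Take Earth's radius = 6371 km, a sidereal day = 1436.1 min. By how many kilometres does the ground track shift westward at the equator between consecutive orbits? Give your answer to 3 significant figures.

2610 km

During one orbit Earth rotates (5616.0 / 86166) × 360° = 23.46°.
At the equator that is 23.46° × (2π·6371/360) km/° = 23.46 × 111.2 = 2609 km.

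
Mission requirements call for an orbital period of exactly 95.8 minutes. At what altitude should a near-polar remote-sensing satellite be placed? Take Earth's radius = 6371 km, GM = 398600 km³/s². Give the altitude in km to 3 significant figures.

564 km

T = 95.8 min = 5748.0 s.
From T = 2π√(a³/μ): a = (μ T²/4π²)^(1/3) = (398600 × 5748.0² / 4π²)^(1/3) = 6935 km.
Altitude h = a − R = 6935 − 6371 = 564 km.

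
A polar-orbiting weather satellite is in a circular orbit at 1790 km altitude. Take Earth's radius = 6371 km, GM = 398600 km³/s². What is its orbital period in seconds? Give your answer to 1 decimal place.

Semi-major axis a = 6371 + 1790 = 8161 km. Period T = 2π√(a³/μ) = 2π√(8161³/398600) = 7337.1 s = 122.29 min.

7337.1 seconds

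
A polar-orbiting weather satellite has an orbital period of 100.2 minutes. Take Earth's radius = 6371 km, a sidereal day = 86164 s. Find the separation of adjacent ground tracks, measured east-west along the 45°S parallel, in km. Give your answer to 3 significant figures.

1970 km

T = 100.2 min = 6012.0 s.
Node shift per orbit = (6012.0/86164) × 360° = 25.12°.
Equatorial spacing = 25.12 × 111.2 km/° = 2793 km.
At 45° latitude, spacing = 2793 × cos(45°) = 1975 km.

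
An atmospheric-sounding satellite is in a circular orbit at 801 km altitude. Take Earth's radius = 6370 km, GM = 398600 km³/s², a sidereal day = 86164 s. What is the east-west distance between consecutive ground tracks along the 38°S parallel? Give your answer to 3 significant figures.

Semi-major axis a = 6370 + 801 = 7171 km. Period T = 2π√(a³/μ) = 2π√(7171³/398600) = 6043.4 s = 100.72 min.
Node shift per orbit = (6043.4/86164) × 360° = 25.25°.
Equatorial spacing = 25.25 × 111.2 km/° = 2807 km.
At 38° latitude, spacing = 2807 × cos(38°) = 2212 km.

2210 km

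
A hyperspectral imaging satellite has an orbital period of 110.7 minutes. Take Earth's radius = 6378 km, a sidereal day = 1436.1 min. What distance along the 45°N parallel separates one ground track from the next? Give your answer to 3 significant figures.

2180 km

T = 110.7 min = 6642.0 s.
Node shift per orbit = (6642.0/86166) × 360° = 27.75°.
Equatorial spacing = 27.75 × 111.3 km/° = 3089 km.
At 45° latitude, spacing = 3089 × cos(45°) = 2184 km.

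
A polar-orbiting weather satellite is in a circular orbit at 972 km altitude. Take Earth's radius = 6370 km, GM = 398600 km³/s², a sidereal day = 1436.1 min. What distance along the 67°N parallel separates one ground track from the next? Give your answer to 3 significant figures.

1140 km

Semi-major axis a = 6370 + 972 = 7342 km. Period T = 2π√(a³/μ) = 2π√(7342³/398600) = 6260.8 s = 104.35 min.
Node shift per orbit = (6260.8/86166) × 360° = 26.16°.
Equatorial spacing = 26.16 × 111.2 km/° = 2908 km.
At 67° latitude, spacing = 2908 × cos(67°) = 1136 km.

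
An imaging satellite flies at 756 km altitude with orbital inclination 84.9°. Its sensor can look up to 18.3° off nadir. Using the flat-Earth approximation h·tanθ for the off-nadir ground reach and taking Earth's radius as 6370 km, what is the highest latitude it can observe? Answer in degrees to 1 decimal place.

For a prograde orbit the ground track reaches latitude ±i = ±84.9°.
Sensor half-swath on the ground ≈ 756·tan(18.3°) = 250 km = 2.25° of latitude.
Maximum observable latitude ≈ 84.9 + 2.25 = 87.1°.

87.1°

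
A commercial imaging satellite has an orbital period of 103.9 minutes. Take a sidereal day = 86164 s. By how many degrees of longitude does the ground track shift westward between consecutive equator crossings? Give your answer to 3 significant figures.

T = 103.9 min = 6234.0 s.
During one orbit Earth rotates (6234.0 / 86164) × 360° = 26.05°.

26.0°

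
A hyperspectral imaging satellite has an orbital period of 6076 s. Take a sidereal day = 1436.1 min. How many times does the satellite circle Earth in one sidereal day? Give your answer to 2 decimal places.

Orbits per sidereal day = 86166 / 6076.0 = 14.181.

14.18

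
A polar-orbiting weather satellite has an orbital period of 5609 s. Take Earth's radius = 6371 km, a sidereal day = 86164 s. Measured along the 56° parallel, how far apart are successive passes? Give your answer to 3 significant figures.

Node shift per orbit = (5609.0/86164) × 360° = 23.43°.
Equatorial spacing = 23.43 × 111.2 km/° = 2606 km.
At 56° latitude, spacing = 2606 × cos(56°) = 1457 km.

1460 km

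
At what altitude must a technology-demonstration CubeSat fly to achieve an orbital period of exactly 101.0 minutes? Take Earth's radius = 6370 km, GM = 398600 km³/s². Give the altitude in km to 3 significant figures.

T = 101.0 min = 6060.0 s.
From T = 2π√(a³/μ): a = (μ T²/4π²)^(1/3) = (398600 × 6060.0² / 4π²)^(1/3) = 7184 km.
Altitude h = a − R = 7184 − 6370 = 814 km.

814 km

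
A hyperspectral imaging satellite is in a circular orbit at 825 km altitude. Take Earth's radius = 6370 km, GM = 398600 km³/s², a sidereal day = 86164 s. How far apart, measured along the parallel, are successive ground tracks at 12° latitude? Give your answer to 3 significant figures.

Semi-major axis a = 6370 + 825 = 7195 km. Period T = 2π√(a³/μ) = 2π√(7195³/398600) = 6073.8 s = 101.23 min.
Node shift per orbit = (6073.8/86164) × 360° = 25.38°.
Equatorial spacing = 25.38 × 111.2 km/° = 2821 km.
At 12° latitude, spacing = 2821 × cos(12°) = 2760 km.

2760 km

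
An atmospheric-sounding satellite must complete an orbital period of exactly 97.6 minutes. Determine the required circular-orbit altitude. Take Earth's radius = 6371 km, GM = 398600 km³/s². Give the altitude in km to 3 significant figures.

651 km

T = 97.6 min = 5856.0 s.
From T = 2π√(a³/μ): a = (μ T²/4π²)^(1/3) = (398600 × 5856.0² / 4π²)^(1/3) = 7022 km.
Altitude h = a − R = 7022 − 6371 = 651 km.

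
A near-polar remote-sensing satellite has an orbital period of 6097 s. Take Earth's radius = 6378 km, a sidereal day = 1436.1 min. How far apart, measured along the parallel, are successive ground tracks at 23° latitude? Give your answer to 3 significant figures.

2610 km

Node shift per orbit = (6097.0/86166) × 360° = 25.47°.
Equatorial spacing = 25.47 × 111.3 km/° = 2836 km.
At 23° latitude, spacing = 2836 × cos(23°) = 2610 km.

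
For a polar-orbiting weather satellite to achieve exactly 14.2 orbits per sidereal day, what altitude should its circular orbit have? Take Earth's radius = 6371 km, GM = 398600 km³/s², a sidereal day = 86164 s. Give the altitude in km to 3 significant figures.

Required period T = 86164 / 14.2 = 6067.9 s.
From T = 2π√(a³/μ): a = (μ T²/4π²)^(1/3) = (398600 × 6067.9² / 4π²)^(1/3) = 7190 km.
Altitude h = a − R = 7190 − 6371 = 819 km.

819 km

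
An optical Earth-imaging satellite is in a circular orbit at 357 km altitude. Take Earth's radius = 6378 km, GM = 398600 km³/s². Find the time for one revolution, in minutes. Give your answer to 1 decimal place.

Semi-major axis a = 6378 + 357 = 6735 km. Period T = 2π√(a³/μ) = 2π√(6735³/398600) = 5500.7 s = 91.68 min.

91.7 min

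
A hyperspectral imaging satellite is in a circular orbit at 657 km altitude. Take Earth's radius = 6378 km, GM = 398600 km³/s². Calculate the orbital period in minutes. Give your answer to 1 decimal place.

97.9 min

Semi-major axis a = 6378 + 657 = 7035 km. Period T = 2π√(a³/μ) = 2π√(7035³/398600) = 5872.3 s = 97.87 min.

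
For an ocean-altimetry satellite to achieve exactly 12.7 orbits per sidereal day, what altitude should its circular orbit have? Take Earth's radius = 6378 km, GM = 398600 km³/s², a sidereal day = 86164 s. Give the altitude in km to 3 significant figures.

1370 km

Required period T = 86164 / 12.7 = 6784.6 s.
From T = 2π√(a³/μ): a = (μ T²/4π²)^(1/3) = (398600 × 6784.6² / 4π²)^(1/3) = 7746 km.
Altitude h = a − R = 7746 − 6378 = 1368 km.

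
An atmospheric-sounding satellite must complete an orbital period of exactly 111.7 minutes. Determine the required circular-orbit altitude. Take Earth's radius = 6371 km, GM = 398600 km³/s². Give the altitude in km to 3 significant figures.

1310 km

T = 111.7 min = 6702.0 s.
From T = 2π√(a³/μ): a = (μ T²/4π²)^(1/3) = (398600 × 6702.0² / 4π²)^(1/3) = 7683 km.
Altitude h = a − R = 7683 − 6371 = 1312 km.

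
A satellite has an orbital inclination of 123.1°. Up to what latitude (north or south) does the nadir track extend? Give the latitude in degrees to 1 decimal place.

Retrograde orbit: the ground track reaches ±(180° − i) = ±(180 − 123.1) = ±56.9°.

56.9°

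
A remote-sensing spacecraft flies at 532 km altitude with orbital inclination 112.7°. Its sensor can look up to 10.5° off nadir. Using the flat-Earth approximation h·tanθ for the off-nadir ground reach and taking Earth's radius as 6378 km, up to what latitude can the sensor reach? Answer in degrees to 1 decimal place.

68.2°

Retrograde orbit: the ground track reaches ±(180° − i) = ±(180 − 112.7) = ±67.3°.
Sensor half-swath on the ground ≈ 532·tan(10.5°) = 99 km = 0.89° of latitude.
Maximum observable latitude ≈ 67.3 + 0.89 = 68.2°.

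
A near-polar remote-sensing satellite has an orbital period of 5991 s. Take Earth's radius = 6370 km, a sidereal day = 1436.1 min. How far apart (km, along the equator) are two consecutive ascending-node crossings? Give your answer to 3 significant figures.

During one orbit Earth rotates (5991.0 / 86166) × 360° = 25.03°.
At the equator that is 25.03° × (2π·6370/360) km/° = 25.03 × 111.2 = 2783 km.

2780 km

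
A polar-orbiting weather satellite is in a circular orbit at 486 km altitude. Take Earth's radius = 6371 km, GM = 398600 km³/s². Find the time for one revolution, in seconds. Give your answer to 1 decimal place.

Semi-major axis a = 6371 + 486 = 6857 km. Period T = 2π√(a³/μ) = 2π√(6857³/398600) = 5650.8 s = 94.18 min.

5650.8 seconds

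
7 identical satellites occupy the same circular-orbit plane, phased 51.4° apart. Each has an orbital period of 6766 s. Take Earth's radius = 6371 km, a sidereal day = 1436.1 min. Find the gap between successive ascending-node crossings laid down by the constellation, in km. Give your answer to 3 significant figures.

Single-satellite node shift = (6766.0/86166) × 360° = 28.27°.
With 7 satellites evenly phased, successive equator crossings are 28.27/7 = 4.038° apart.
That is 4.038 × 111.2 = 449 km at the equator.

449 km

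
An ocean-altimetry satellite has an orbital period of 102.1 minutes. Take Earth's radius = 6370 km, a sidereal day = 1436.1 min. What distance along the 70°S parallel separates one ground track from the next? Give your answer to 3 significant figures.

973 km

T = 102.1 min = 6126.0 s.
Node shift per orbit = (6126.0/86166) × 360° = 25.59°.
Equatorial spacing = 25.59 × 111.2 km/° = 2846 km.
At 70° latitude, spacing = 2846 × cos(70°) = 973 km.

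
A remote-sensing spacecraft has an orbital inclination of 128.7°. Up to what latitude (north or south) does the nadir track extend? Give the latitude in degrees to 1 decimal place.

51.3°

Retrograde orbit: the ground track reaches ±(180° − i) = ±(180 − 128.7) = ±51.3°.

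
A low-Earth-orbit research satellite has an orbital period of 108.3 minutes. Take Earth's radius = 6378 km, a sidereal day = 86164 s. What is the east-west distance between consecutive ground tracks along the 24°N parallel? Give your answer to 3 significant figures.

T = 108.3 min = 6498.0 s.
Node shift per orbit = (6498.0/86164) × 360° = 27.15°.
Equatorial spacing = 27.15 × 111.3 km/° = 3022 km.
At 24° latitude, spacing = 3022 × cos(24°) = 2761 km.

2760 km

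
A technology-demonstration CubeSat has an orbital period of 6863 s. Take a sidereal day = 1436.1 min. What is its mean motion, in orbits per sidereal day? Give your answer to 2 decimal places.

12.56

Orbits per sidereal day = 86166 / 6863.0 = 12.555.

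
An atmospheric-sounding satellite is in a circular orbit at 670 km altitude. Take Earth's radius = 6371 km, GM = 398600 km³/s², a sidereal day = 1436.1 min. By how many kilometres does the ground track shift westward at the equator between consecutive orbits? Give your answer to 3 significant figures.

Semi-major axis a = 6371 + 670 = 7041 km. Period T = 2π√(a³/μ) = 2π√(7041³/398600) = 5879.8 s = 98.00 min.
During one orbit Earth rotates (5879.8 / 86166) × 360° = 24.57°.
At the equator that is 24.57° × (2π·6371/360) km/° = 24.57 × 111.2 = 2732 km.

2730 km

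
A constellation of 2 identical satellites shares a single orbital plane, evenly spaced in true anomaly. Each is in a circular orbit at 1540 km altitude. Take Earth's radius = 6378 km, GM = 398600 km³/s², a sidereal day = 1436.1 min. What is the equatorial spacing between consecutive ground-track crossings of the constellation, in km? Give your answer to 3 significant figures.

Semi-major axis a = 6378 + 1540 = 7918 km. Period T = 2π√(a³/μ) = 2π√(7918³/398600) = 7011.9 s = 116.86 min.
Single-satellite node shift = (7011.9/86166) × 360° = 29.30°.
With 2 satellites evenly phased, successive equator crossings are 29.30/2 = 14.648° apart.
That is 14.648 × 111.3 = 1631 km at the equator.

1630 km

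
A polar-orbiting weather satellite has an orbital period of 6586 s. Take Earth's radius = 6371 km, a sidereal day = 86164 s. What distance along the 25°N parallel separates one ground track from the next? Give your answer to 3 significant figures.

2770 km

Node shift per orbit = (6586.0/86164) × 360° = 27.52°.
Equatorial spacing = 27.52 × 111.2 km/° = 3060 km.
At 25° latitude, spacing = 3060 × cos(25°) = 2773 km.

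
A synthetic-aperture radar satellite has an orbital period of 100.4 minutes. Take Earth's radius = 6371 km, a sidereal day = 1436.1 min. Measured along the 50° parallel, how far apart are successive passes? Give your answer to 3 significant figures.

T = 100.4 min = 6024.0 s.
Node shift per orbit = (6024.0/86166) × 360° = 25.17°.
Equatorial spacing = 25.17 × 111.2 km/° = 2799 km.
At 50° latitude, spacing = 2799 × cos(50°) = 1799 km.

1800 km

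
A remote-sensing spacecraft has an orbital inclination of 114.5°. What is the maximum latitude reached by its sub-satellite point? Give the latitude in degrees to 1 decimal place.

Retrograde orbit: the ground track reaches ±(180° − i) = ±(180 − 114.5) = ±65.5°.

65.5°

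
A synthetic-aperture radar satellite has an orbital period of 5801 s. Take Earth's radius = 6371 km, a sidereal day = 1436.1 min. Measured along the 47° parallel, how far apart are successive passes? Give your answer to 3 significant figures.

1840 km

Node shift per orbit = (5801.0/86166) × 360° = 24.24°.
Equatorial spacing = 24.24 × 111.2 km/° = 2695 km.
At 47° latitude, spacing = 2695 × cos(47°) = 1838 km.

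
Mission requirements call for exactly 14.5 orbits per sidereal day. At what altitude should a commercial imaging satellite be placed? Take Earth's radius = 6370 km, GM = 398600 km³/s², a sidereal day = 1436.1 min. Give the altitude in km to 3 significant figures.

721 km

Required period T = 86166 / 14.5 = 5942.5 s.
From T = 2π√(a³/μ): a = (μ T²/4π²)^(1/3) = (398600 × 5942.5² / 4π²)^(1/3) = 7091 km.
Altitude h = a − R = 7091 − 6370 = 721 km.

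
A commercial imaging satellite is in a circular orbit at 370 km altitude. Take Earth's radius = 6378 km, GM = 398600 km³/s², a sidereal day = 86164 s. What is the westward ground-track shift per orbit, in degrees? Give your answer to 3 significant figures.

Semi-major axis a = 6378 + 370 = 6748 km. Period T = 2π√(a³/μ) = 2π√(6748³/398600) = 5516.6 s = 91.94 min.
During one orbit Earth rotates (5516.6 / 86164) × 360° = 23.05°.

23.0°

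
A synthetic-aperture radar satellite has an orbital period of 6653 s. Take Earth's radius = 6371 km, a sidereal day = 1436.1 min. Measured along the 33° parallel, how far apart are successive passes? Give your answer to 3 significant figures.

Node shift per orbit = (6653.0/86166) × 360° = 27.80°.
Equatorial spacing = 27.80 × 111.2 km/° = 3091 km.
At 33° latitude, spacing = 3091 × cos(33°) = 2592 km.

2590 km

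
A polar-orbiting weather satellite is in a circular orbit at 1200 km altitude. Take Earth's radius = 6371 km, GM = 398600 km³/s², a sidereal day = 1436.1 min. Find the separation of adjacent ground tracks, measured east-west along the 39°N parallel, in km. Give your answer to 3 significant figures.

Semi-major axis a = 6371 + 1200 = 7571 km. Period T = 2π√(a³/μ) = 2π√(7571³/398600) = 6556.0 s = 109.27 min.
Node shift per orbit = (6556.0/86166) × 360° = 27.39°.
Equatorial spacing = 27.39 × 111.2 km/° = 3046 km.
At 39° latitude, spacing = 3046 × cos(39°) = 2367 km.

2370 km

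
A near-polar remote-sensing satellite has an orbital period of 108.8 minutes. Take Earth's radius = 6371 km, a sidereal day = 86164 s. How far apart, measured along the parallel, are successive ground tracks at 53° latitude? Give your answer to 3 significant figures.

1830 km

T = 108.8 min = 6528.0 s.
Node shift per orbit = (6528.0/86164) × 360° = 27.27°.
Equatorial spacing = 27.27 × 111.2 km/° = 3033 km.
At 53° latitude, spacing = 3033 × cos(53°) = 1825 km.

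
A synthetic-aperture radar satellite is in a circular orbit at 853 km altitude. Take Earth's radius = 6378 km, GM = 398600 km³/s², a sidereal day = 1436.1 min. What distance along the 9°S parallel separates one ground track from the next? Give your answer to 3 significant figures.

Semi-major axis a = 6378 + 853 = 7231 km. Period T = 2π√(a³/μ) = 2π√(7231³/398600) = 6119.4 s = 101.99 min.
Node shift per orbit = (6119.4/86166) × 360° = 25.57°.
Equatorial spacing = 25.57 × 111.3 km/° = 2846 km.
At 9° latitude, spacing = 2846 × cos(9°) = 2811 km.

2810 km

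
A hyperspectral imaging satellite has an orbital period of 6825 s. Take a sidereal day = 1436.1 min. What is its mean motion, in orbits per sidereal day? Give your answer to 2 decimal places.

12.63

Orbits per sidereal day = 86166 / 6825.0 = 12.625.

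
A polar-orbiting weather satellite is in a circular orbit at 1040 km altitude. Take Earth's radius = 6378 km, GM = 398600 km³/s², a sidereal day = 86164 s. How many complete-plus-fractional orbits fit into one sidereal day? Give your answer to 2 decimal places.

Semi-major axis a = 6378 + 1040 = 7418 km. Period T = 2π√(a³/μ) = 2π√(7418³/398600) = 6358.3 s = 105.97 min.
Orbits per sidereal day = 86164 / 6358.3 = 13.551.

13.55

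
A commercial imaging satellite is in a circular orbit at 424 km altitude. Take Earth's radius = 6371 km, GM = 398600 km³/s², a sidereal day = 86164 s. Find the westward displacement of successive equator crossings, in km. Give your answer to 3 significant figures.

Semi-major axis a = 6371 + 424 = 6795 km. Period T = 2π√(a³/μ) = 2π√(6795³/398600) = 5574.4 s = 92.91 min.
During one orbit Earth rotates (5574.4 / 86164) × 360° = 23.29°.
At the equator that is 23.29° × (2π·6371/360) km/° = 23.29 × 111.2 = 2590 km.

2590 km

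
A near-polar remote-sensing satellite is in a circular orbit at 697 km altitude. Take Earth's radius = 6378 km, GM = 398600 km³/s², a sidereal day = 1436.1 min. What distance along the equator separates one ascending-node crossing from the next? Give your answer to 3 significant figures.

2750 km

Semi-major axis a = 6378 + 697 = 7075 km. Period T = 2π√(a³/μ) = 2π√(7075³/398600) = 5922.4 s = 98.71 min.
During one orbit Earth rotates (5922.4 / 86166) × 360° = 24.74°.
At the equator that is 24.74° × (2π·6378/360) km/° = 24.74 × 111.3 = 2754 km.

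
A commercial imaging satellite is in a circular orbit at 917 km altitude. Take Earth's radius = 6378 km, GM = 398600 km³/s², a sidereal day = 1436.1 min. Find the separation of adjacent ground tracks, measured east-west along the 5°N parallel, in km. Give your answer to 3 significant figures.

2870 km

Semi-major axis a = 6378 + 917 = 7295 km. Period T = 2π√(a³/μ) = 2π√(7295³/398600) = 6200.8 s = 103.35 min.
Node shift per orbit = (6200.8/86166) × 360° = 25.91°.
Equatorial spacing = 25.91 × 111.3 km/° = 2884 km.
At 5° latitude, spacing = 2884 × cos(5°) = 2873 km.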